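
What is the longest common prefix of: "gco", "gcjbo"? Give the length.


Words: gco, gcjbo
  Position 0: all 'g' => match
  Position 1: all 'c' => match
  Position 2: ('o', 'j') => mismatch, stop
LCP = "gc" (length 2)

2


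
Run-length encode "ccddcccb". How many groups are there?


Input: ccddcccb
Scanning for consecutive runs:
  Group 1: 'c' x 2 (positions 0-1)
  Group 2: 'd' x 2 (positions 2-3)
  Group 3: 'c' x 3 (positions 4-6)
  Group 4: 'b' x 1 (positions 7-7)
Total groups: 4

4


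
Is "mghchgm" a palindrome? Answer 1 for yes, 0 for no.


Input: mghchgm
Reversed: mghchgm
  Compare pos 0 ('m') with pos 6 ('m'): match
  Compare pos 1 ('g') with pos 5 ('g'): match
  Compare pos 2 ('h') with pos 4 ('h'): match
Result: palindrome

1


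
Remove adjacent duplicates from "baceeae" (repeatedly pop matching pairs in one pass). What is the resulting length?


Input: baceeae
Stack-based adjacent duplicate removal:
  Read 'b': push. Stack: b
  Read 'a': push. Stack: ba
  Read 'c': push. Stack: bac
  Read 'e': push. Stack: bace
  Read 'e': matches stack top 'e' => pop. Stack: bac
  Read 'a': push. Stack: baca
  Read 'e': push. Stack: bacae
Final stack: "bacae" (length 5)

5


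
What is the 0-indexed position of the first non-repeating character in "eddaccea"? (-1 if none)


Input: eddaccea
Character frequencies:
  'a': 2
  'c': 2
  'd': 2
  'e': 2
Scanning left to right for freq == 1:
  Position 0 ('e'): freq=2, skip
  Position 1 ('d'): freq=2, skip
  Position 2 ('d'): freq=2, skip
  Position 3 ('a'): freq=2, skip
  Position 4 ('c'): freq=2, skip
  Position 5 ('c'): freq=2, skip
  Position 6 ('e'): freq=2, skip
  Position 7 ('a'): freq=2, skip
  No unique character found => answer = -1

-1


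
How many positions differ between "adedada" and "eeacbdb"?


Comparing "adedada" and "eeacbdb" position by position:
  Position 0: 'a' vs 'e' => DIFFER
  Position 1: 'd' vs 'e' => DIFFER
  Position 2: 'e' vs 'a' => DIFFER
  Position 3: 'd' vs 'c' => DIFFER
  Position 4: 'a' vs 'b' => DIFFER
  Position 5: 'd' vs 'd' => same
  Position 6: 'a' vs 'b' => DIFFER
Positions that differ: 6

6


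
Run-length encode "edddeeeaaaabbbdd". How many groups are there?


Input: edddeeeaaaabbbdd
Scanning for consecutive runs:
  Group 1: 'e' x 1 (positions 0-0)
  Group 2: 'd' x 3 (positions 1-3)
  Group 3: 'e' x 3 (positions 4-6)
  Group 4: 'a' x 4 (positions 7-10)
  Group 5: 'b' x 3 (positions 11-13)
  Group 6: 'd' x 2 (positions 14-15)
Total groups: 6

6


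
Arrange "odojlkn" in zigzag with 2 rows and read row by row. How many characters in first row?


Zigzag "odojlkn" into 2 rows:
Placing characters:
  'o' => row 0
  'd' => row 1
  'o' => row 0
  'j' => row 1
  'l' => row 0
  'k' => row 1
  'n' => row 0
Rows:
  Row 0: "ooln"
  Row 1: "djk"
First row length: 4

4


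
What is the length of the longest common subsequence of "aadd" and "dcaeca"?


LCS of "aadd" and "dcaeca"
DP table:
           d    c    a    e    c    a
      0    0    0    0    0    0    0
  a   0    0    0    1    1    1    1
  a   0    0    0    1    1    1    2
  d   0    1    1    1    1    1    2
  d   0    1    1    1    1    1    2
LCS length = dp[4][6] = 2

2


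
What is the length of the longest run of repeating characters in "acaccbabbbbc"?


Input: "acaccbabbbbc"
Scanning for longest run:
  Position 1 ('c'): new char, reset run to 1
  Position 2 ('a'): new char, reset run to 1
  Position 3 ('c'): new char, reset run to 1
  Position 4 ('c'): continues run of 'c', length=2
  Position 5 ('b'): new char, reset run to 1
  Position 6 ('a'): new char, reset run to 1
  Position 7 ('b'): new char, reset run to 1
  Position 8 ('b'): continues run of 'b', length=2
  Position 9 ('b'): continues run of 'b', length=3
  Position 10 ('b'): continues run of 'b', length=4
  Position 11 ('c'): new char, reset run to 1
Longest run: 'b' with length 4

4


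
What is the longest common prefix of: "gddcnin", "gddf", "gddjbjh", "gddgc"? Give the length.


Words: gddcnin, gddf, gddjbjh, gddgc
  Position 0: all 'g' => match
  Position 1: all 'd' => match
  Position 2: all 'd' => match
  Position 3: ('c', 'f', 'j', 'g') => mismatch, stop
LCP = "gdd" (length 3)

3


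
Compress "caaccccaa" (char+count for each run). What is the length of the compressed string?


Input: caaccccaa
Runs:
  'c' x 1 => "c1"
  'a' x 2 => "a2"
  'c' x 4 => "c4"
  'a' x 2 => "a2"
Compressed: "c1a2c4a2"
Compressed length: 8

8


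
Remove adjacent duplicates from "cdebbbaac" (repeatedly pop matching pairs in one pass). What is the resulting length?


Input: cdebbbaac
Stack-based adjacent duplicate removal:
  Read 'c': push. Stack: c
  Read 'd': push. Stack: cd
  Read 'e': push. Stack: cde
  Read 'b': push. Stack: cdeb
  Read 'b': matches stack top 'b' => pop. Stack: cde
  Read 'b': push. Stack: cdeb
  Read 'a': push. Stack: cdeba
  Read 'a': matches stack top 'a' => pop. Stack: cdeb
  Read 'c': push. Stack: cdebc
Final stack: "cdebc" (length 5)

5


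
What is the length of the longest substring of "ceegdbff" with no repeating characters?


Input: "ceegdbff"
Sliding window (track last position of each char):
  Position 0 ('c'): window [0,0] length 1 -- new best
  Position 1 ('e'): window [0,1] length 2 -- new best
  Position 2 ('e'): repeat (last at 1), move window start to 2
  Position 2 ('e'): window [2,2] length 1
  Position 3 ('g'): window [2,3] length 2
  Position 4 ('d'): window [2,4] length 3 -- new best
  Position 5 ('b'): window [2,5] length 4 -- new best
  Position 6 ('f'): window [2,6] length 5 -- new best
  Position 7 ('f'): repeat (last at 6), move window start to 7
  Position 7 ('f'): window [7,7] length 1
Longest substring with no repeats: "egdbf" with length 5

5


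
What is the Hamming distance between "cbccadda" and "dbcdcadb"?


Comparing "cbccadda" and "dbcdcadb" position by position:
  Position 0: 'c' vs 'd' => differ
  Position 1: 'b' vs 'b' => same
  Position 2: 'c' vs 'c' => same
  Position 3: 'c' vs 'd' => differ
  Position 4: 'a' vs 'c' => differ
  Position 5: 'd' vs 'a' => differ
  Position 6: 'd' vs 'd' => same
  Position 7: 'a' vs 'b' => differ
Total differences (Hamming distance): 5

5


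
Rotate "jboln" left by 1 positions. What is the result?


Input: "jboln", rotate left by 1
First 1 characters: "j"
Remaining characters: "boln"
Concatenate remaining + first: "boln" + "j" = "bolnj"

bolnj


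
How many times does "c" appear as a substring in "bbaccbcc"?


Searching for "c" in "bbaccbcc"
Scanning each position:
  Position 0: "b" => no
  Position 1: "b" => no
  Position 2: "a" => no
  Position 3: "c" => MATCH
  Position 4: "c" => MATCH
  Position 5: "b" => no
  Position 6: "c" => MATCH
  Position 7: "c" => MATCH
Total occurrences: 4

4


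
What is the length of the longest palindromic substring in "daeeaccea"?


Input: "daeeaccea"
Checking substrings for palindromes:
  [1:5] "aeea" (len 4) => palindrome
  [2:4] "ee" (len 2) => palindrome
  [5:7] "cc" (len 2) => palindrome
Longest palindromic substring: "aeea" with length 4

4


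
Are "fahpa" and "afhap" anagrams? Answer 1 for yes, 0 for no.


Strings: "fahpa", "afhap"
Sorted first:  aafhp
Sorted second: aafhp
Sorted forms match => anagrams

1


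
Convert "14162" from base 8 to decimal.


Input: "14162" in base 8
Positional expansion:
  Digit '1' (value 1) x 8^4 = 4096
  Digit '4' (value 4) x 8^3 = 2048
  Digit '1' (value 1) x 8^2 = 64
  Digit '6' (value 6) x 8^1 = 48
  Digit '2' (value 2) x 8^0 = 2
Sum = 6258

6258


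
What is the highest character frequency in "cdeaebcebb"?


Input: cdeaebcebb
Character counts:
  'a': 1
  'b': 3
  'c': 2
  'd': 1
  'e': 3
Maximum frequency: 3

3


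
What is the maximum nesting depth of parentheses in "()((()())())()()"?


Input: "()((()())())()()"
Tracking depth:
  Position 0 '(': depth becomes 1
  Position 1 ')': depth becomes 0
  Position 2 '(': depth becomes 1
  Position 3 '(': depth becomes 2
  Position 4 '(': depth becomes 3
  Position 5 ')': depth becomes 2
  Position 6 '(': depth becomes 3
  Position 7 ')': depth becomes 2
  Position 8 ')': depth becomes 1
  Position 9 '(': depth becomes 2
  Position 10 ')': depth becomes 1
  Position 11 ')': depth becomes 0
  Position 12 '(': depth becomes 1
  Position 13 ')': depth becomes 0
  Position 14 '(': depth becomes 1
  Position 15 ')': depth becomes 0
Maximum depth reached: 3

3


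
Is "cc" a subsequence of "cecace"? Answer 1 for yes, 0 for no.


Check if "cc" is a subsequence of "cecace"
Greedy scan:
  Position 0 ('c'): matches sub[0] = 'c'
  Position 1 ('e'): no match needed
  Position 2 ('c'): matches sub[1] = 'c'
  Position 3 ('a'): no match needed
  Position 4 ('c'): no match needed
  Position 5 ('e'): no match needed
All 2 characters matched => is a subsequence

1


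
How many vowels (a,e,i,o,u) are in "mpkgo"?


Input: mpkgo
Checking each character:
  'm' at position 0: consonant
  'p' at position 1: consonant
  'k' at position 2: consonant
  'g' at position 3: consonant
  'o' at position 4: vowel (running total: 1)
Total vowels: 1

1


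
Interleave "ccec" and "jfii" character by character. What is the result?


Interleaving "ccec" and "jfii":
  Position 0: 'c' from first, 'j' from second => "cj"
  Position 1: 'c' from first, 'f' from second => "cf"
  Position 2: 'e' from first, 'i' from second => "ei"
  Position 3: 'c' from first, 'i' from second => "ci"
Result: cjcfeici

cjcfeici


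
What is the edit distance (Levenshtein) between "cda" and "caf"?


Computing edit distance: "cda" -> "caf"
DP table:
           c    a    f
      0    1    2    3
  c   1    0    1    2
  d   2    1    1    2
  a   3    2    1    2
Edit distance = dp[3][3] = 2

2


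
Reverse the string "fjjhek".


Input: fjjhek
Reading characters right to left:
  Position 5: 'k'
  Position 4: 'e'
  Position 3: 'h'
  Position 2: 'j'
  Position 1: 'j'
  Position 0: 'f'
Reversed: kehjjf

kehjjf


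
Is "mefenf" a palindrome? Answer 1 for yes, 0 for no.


Input: mefenf
Reversed: fnefem
  Compare pos 0 ('m') with pos 5 ('f'): MISMATCH
  Compare pos 1 ('e') with pos 4 ('n'): MISMATCH
  Compare pos 2 ('f') with pos 3 ('e'): MISMATCH
Result: not a palindrome

0


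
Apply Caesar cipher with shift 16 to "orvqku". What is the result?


Caesar cipher: shift "orvqku" by 16
  'o' (pos 14) + 16 = pos 4 = 'e'
  'r' (pos 17) + 16 = pos 7 = 'h'
  'v' (pos 21) + 16 = pos 11 = 'l'
  'q' (pos 16) + 16 = pos 6 = 'g'
  'k' (pos 10) + 16 = pos 0 = 'a'
  'u' (pos 20) + 16 = pos 10 = 'k'
Result: ehlgak

ehlgak


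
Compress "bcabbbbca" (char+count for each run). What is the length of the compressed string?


Input: bcabbbbca
Runs:
  'b' x 1 => "b1"
  'c' x 1 => "c1"
  'a' x 1 => "a1"
  'b' x 4 => "b4"
  'c' x 1 => "c1"
  'a' x 1 => "a1"
Compressed: "b1c1a1b4c1a1"
Compressed length: 12

12


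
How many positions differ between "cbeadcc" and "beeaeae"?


Comparing "cbeadcc" and "beeaeae" position by position:
  Position 0: 'c' vs 'b' => DIFFER
  Position 1: 'b' vs 'e' => DIFFER
  Position 2: 'e' vs 'e' => same
  Position 3: 'a' vs 'a' => same
  Position 4: 'd' vs 'e' => DIFFER
  Position 5: 'c' vs 'a' => DIFFER
  Position 6: 'c' vs 'e' => DIFFER
Positions that differ: 5

5


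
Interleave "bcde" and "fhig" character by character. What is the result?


Interleaving "bcde" and "fhig":
  Position 0: 'b' from first, 'f' from second => "bf"
  Position 1: 'c' from first, 'h' from second => "ch"
  Position 2: 'd' from first, 'i' from second => "di"
  Position 3: 'e' from first, 'g' from second => "eg"
Result: bfchdieg

bfchdieg


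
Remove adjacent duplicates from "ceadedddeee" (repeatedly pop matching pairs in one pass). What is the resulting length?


Input: ceadedddeee
Stack-based adjacent duplicate removal:
  Read 'c': push. Stack: c
  Read 'e': push. Stack: ce
  Read 'a': push. Stack: cea
  Read 'd': push. Stack: cead
  Read 'e': push. Stack: ceade
  Read 'd': push. Stack: ceaded
  Read 'd': matches stack top 'd' => pop. Stack: ceade
  Read 'd': push. Stack: ceaded
  Read 'e': push. Stack: ceadede
  Read 'e': matches stack top 'e' => pop. Stack: ceaded
  Read 'e': push. Stack: ceadede
Final stack: "ceadede" (length 7)

7


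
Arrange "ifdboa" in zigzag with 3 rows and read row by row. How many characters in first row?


Zigzag "ifdboa" into 3 rows:
Placing characters:
  'i' => row 0
  'f' => row 1
  'd' => row 2
  'b' => row 1
  'o' => row 0
  'a' => row 1
Rows:
  Row 0: "io"
  Row 1: "fba"
  Row 2: "d"
First row length: 2

2


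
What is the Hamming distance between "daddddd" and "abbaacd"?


Comparing "daddddd" and "abbaacd" position by position:
  Position 0: 'd' vs 'a' => differ
  Position 1: 'a' vs 'b' => differ
  Position 2: 'd' vs 'b' => differ
  Position 3: 'd' vs 'a' => differ
  Position 4: 'd' vs 'a' => differ
  Position 5: 'd' vs 'c' => differ
  Position 6: 'd' vs 'd' => same
Total differences (Hamming distance): 6

6


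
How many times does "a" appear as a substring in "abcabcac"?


Searching for "a" in "abcabcac"
Scanning each position:
  Position 0: "a" => MATCH
  Position 1: "b" => no
  Position 2: "c" => no
  Position 3: "a" => MATCH
  Position 4: "b" => no
  Position 5: "c" => no
  Position 6: "a" => MATCH
  Position 7: "c" => no
Total occurrences: 3

3


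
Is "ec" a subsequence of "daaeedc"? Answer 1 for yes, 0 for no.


Check if "ec" is a subsequence of "daaeedc"
Greedy scan:
  Position 0 ('d'): no match needed
  Position 1 ('a'): no match needed
  Position 2 ('a'): no match needed
  Position 3 ('e'): matches sub[0] = 'e'
  Position 4 ('e'): no match needed
  Position 5 ('d'): no match needed
  Position 6 ('c'): matches sub[1] = 'c'
All 2 characters matched => is a subsequence

1


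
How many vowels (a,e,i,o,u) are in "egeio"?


Input: egeio
Checking each character:
  'e' at position 0: vowel (running total: 1)
  'g' at position 1: consonant
  'e' at position 2: vowel (running total: 2)
  'i' at position 3: vowel (running total: 3)
  'o' at position 4: vowel (running total: 4)
Total vowels: 4

4


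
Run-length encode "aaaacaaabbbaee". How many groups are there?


Input: aaaacaaabbbaee
Scanning for consecutive runs:
  Group 1: 'a' x 4 (positions 0-3)
  Group 2: 'c' x 1 (positions 4-4)
  Group 3: 'a' x 3 (positions 5-7)
  Group 4: 'b' x 3 (positions 8-10)
  Group 5: 'a' x 1 (positions 11-11)
  Group 6: 'e' x 2 (positions 12-13)
Total groups: 6

6


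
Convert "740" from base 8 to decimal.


Input: "740" in base 8
Positional expansion:
  Digit '7' (value 7) x 8^2 = 448
  Digit '4' (value 4) x 8^1 = 32
  Digit '0' (value 0) x 8^0 = 0
Sum = 480

480


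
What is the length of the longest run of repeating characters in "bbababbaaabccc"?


Input: "bbababbaaabccc"
Scanning for longest run:
  Position 1 ('b'): continues run of 'b', length=2
  Position 2 ('a'): new char, reset run to 1
  Position 3 ('b'): new char, reset run to 1
  Position 4 ('a'): new char, reset run to 1
  Position 5 ('b'): new char, reset run to 1
  Position 6 ('b'): continues run of 'b', length=2
  Position 7 ('a'): new char, reset run to 1
  Position 8 ('a'): continues run of 'a', length=2
  Position 9 ('a'): continues run of 'a', length=3
  Position 10 ('b'): new char, reset run to 1
  Position 11 ('c'): new char, reset run to 1
  Position 12 ('c'): continues run of 'c', length=2
  Position 13 ('c'): continues run of 'c', length=3
Longest run: 'a' with length 3

3


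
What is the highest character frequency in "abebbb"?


Input: abebbb
Character counts:
  'a': 1
  'b': 4
  'e': 1
Maximum frequency: 4

4


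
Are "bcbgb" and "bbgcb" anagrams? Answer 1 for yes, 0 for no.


Strings: "bcbgb", "bbgcb"
Sorted first:  bbbcg
Sorted second: bbbcg
Sorted forms match => anagrams

1


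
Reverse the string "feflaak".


Input: feflaak
Reading characters right to left:
  Position 6: 'k'
  Position 5: 'a'
  Position 4: 'a'
  Position 3: 'l'
  Position 2: 'f'
  Position 1: 'e'
  Position 0: 'f'
Reversed: kaalfef

kaalfef


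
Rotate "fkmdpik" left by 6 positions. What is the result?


Input: "fkmdpik", rotate left by 6
First 6 characters: "fkmdpi"
Remaining characters: "k"
Concatenate remaining + first: "k" + "fkmdpi" = "kfkmdpi"

kfkmdpi


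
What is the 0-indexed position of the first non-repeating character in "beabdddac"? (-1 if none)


Input: beabdddac
Character frequencies:
  'a': 2
  'b': 2
  'c': 1
  'd': 3
  'e': 1
Scanning left to right for freq == 1:
  Position 0 ('b'): freq=2, skip
  Position 1 ('e'): unique! => answer = 1

1


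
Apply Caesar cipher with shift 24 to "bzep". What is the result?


Caesar cipher: shift "bzep" by 24
  'b' (pos 1) + 24 = pos 25 = 'z'
  'z' (pos 25) + 24 = pos 23 = 'x'
  'e' (pos 4) + 24 = pos 2 = 'c'
  'p' (pos 15) + 24 = pos 13 = 'n'
Result: zxcn

zxcn


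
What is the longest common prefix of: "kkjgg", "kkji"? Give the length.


Words: kkjgg, kkji
  Position 0: all 'k' => match
  Position 1: all 'k' => match
  Position 2: all 'j' => match
  Position 3: ('g', 'i') => mismatch, stop
LCP = "kkj" (length 3)

3


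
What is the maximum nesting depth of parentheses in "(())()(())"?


Input: "(())()(())"
Tracking depth:
  Position 0 '(': depth becomes 1
  Position 1 '(': depth becomes 2
  Position 2 ')': depth becomes 1
  Position 3 ')': depth becomes 0
  Position 4 '(': depth becomes 1
  Position 5 ')': depth becomes 0
  Position 6 '(': depth becomes 1
  Position 7 '(': depth becomes 2
  Position 8 ')': depth becomes 1
  Position 9 ')': depth becomes 0
Maximum depth reached: 2

2


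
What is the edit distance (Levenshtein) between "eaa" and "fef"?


Computing edit distance: "eaa" -> "fef"
DP table:
           f    e    f
      0    1    2    3
  e   1    1    1    2
  a   2    2    2    2
  a   3    3    3    3
Edit distance = dp[3][3] = 3

3


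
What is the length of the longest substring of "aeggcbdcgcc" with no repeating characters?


Input: "aeggcbdcgcc"
Sliding window (track last position of each char):
  Position 0 ('a'): window [0,0] length 1 -- new best
  Position 1 ('e'): window [0,1] length 2 -- new best
  Position 2 ('g'): window [0,2] length 3 -- new best
  Position 3 ('g'): repeat (last at 2), move window start to 3
  Position 3 ('g'): window [3,3] length 1
  Position 4 ('c'): window [3,4] length 2
  Position 5 ('b'): window [3,5] length 3
  Position 6 ('d'): window [3,6] length 4 -- new best
  Position 7 ('c'): repeat (last at 4), move window start to 5
  Position 7 ('c'): window [5,7] length 3
  Position 8 ('g'): window [5,8] length 4
  Position 9 ('c'): repeat (last at 7), move window start to 8
  Position 9 ('c'): window [8,9] length 2
  Position 10 ('c'): repeat (last at 9), move window start to 10
  Position 10 ('c'): window [10,10] length 1
Longest substring with no repeats: "gcbd" with length 4

4


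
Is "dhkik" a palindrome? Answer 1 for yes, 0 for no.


Input: dhkik
Reversed: kikhd
  Compare pos 0 ('d') with pos 4 ('k'): MISMATCH
  Compare pos 1 ('h') with pos 3 ('i'): MISMATCH
Result: not a palindrome

0


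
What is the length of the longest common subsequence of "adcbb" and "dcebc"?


LCS of "adcbb" and "dcebc"
DP table:
           d    c    e    b    c
      0    0    0    0    0    0
  a   0    0    0    0    0    0
  d   0    1    1    1    1    1
  c   0    1    2    2    2    2
  b   0    1    2    2    3    3
  b   0    1    2    2    3    3
LCS length = dp[5][5] = 3

3


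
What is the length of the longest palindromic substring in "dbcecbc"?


Input: "dbcecbc"
Checking substrings for palindromes:
  [1:6] "bcecb" (len 5) => palindrome
  [2:5] "cec" (len 3) => palindrome
  [4:7] "cbc" (len 3) => palindrome
Longest palindromic substring: "bcecb" with length 5

5


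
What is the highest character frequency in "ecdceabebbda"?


Input: ecdceabebbda
Character counts:
  'a': 2
  'b': 3
  'c': 2
  'd': 2
  'e': 3
Maximum frequency: 3

3


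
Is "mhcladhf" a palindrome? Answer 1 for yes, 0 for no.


Input: mhcladhf
Reversed: fhdalchm
  Compare pos 0 ('m') with pos 7 ('f'): MISMATCH
  Compare pos 1 ('h') with pos 6 ('h'): match
  Compare pos 2 ('c') with pos 5 ('d'): MISMATCH
  Compare pos 3 ('l') with pos 4 ('a'): MISMATCH
Result: not a palindrome

0


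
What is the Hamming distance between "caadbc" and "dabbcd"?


Comparing "caadbc" and "dabbcd" position by position:
  Position 0: 'c' vs 'd' => differ
  Position 1: 'a' vs 'a' => same
  Position 2: 'a' vs 'b' => differ
  Position 3: 'd' vs 'b' => differ
  Position 4: 'b' vs 'c' => differ
  Position 5: 'c' vs 'd' => differ
Total differences (Hamming distance): 5

5


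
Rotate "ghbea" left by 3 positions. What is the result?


Input: "ghbea", rotate left by 3
First 3 characters: "ghb"
Remaining characters: "ea"
Concatenate remaining + first: "ea" + "ghb" = "eaghb"

eaghb


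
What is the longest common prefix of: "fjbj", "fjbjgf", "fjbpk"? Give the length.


Words: fjbj, fjbjgf, fjbpk
  Position 0: all 'f' => match
  Position 1: all 'j' => match
  Position 2: all 'b' => match
  Position 3: ('j', 'j', 'p') => mismatch, stop
LCP = "fjb" (length 3)

3


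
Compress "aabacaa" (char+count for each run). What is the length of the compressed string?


Input: aabacaa
Runs:
  'a' x 2 => "a2"
  'b' x 1 => "b1"
  'a' x 1 => "a1"
  'c' x 1 => "c1"
  'a' x 2 => "a2"
Compressed: "a2b1a1c1a2"
Compressed length: 10

10


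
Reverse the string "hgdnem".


Input: hgdnem
Reading characters right to left:
  Position 5: 'm'
  Position 4: 'e'
  Position 3: 'n'
  Position 2: 'd'
  Position 1: 'g'
  Position 0: 'h'
Reversed: mendgh

mendgh


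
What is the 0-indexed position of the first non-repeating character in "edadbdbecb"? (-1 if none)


Input: edadbdbecb
Character frequencies:
  'a': 1
  'b': 3
  'c': 1
  'd': 3
  'e': 2
Scanning left to right for freq == 1:
  Position 0 ('e'): freq=2, skip
  Position 1 ('d'): freq=3, skip
  Position 2 ('a'): unique! => answer = 2

2


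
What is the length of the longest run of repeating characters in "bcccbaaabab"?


Input: "bcccbaaabab"
Scanning for longest run:
  Position 1 ('c'): new char, reset run to 1
  Position 2 ('c'): continues run of 'c', length=2
  Position 3 ('c'): continues run of 'c', length=3
  Position 4 ('b'): new char, reset run to 1
  Position 5 ('a'): new char, reset run to 1
  Position 6 ('a'): continues run of 'a', length=2
  Position 7 ('a'): continues run of 'a', length=3
  Position 8 ('b'): new char, reset run to 1
  Position 9 ('a'): new char, reset run to 1
  Position 10 ('b'): new char, reset run to 1
Longest run: 'c' with length 3

3


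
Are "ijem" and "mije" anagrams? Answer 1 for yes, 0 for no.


Strings: "ijem", "mije"
Sorted first:  eijm
Sorted second: eijm
Sorted forms match => anagrams

1


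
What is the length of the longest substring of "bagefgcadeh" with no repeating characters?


Input: "bagefgcadeh"
Sliding window (track last position of each char):
  Position 0 ('b'): window [0,0] length 1 -- new best
  Position 1 ('a'): window [0,1] length 2 -- new best
  Position 2 ('g'): window [0,2] length 3 -- new best
  Position 3 ('e'): window [0,3] length 4 -- new best
  Position 4 ('f'): window [0,4] length 5 -- new best
  Position 5 ('g'): repeat (last at 2), move window start to 3
  Position 5 ('g'): window [3,5] length 3
  Position 6 ('c'): window [3,6] length 4
  Position 7 ('a'): window [3,7] length 5
  Position 8 ('d'): window [3,8] length 6 -- new best
  Position 9 ('e'): repeat (last at 3), move window start to 4
  Position 9 ('e'): window [4,9] length 6
  Position 10 ('h'): window [4,10] length 7 -- new best
Longest substring with no repeats: "fgcadeh" with length 7

7


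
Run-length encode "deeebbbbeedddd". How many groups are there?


Input: deeebbbbeedddd
Scanning for consecutive runs:
  Group 1: 'd' x 1 (positions 0-0)
  Group 2: 'e' x 3 (positions 1-3)
  Group 3: 'b' x 4 (positions 4-7)
  Group 4: 'e' x 2 (positions 8-9)
  Group 5: 'd' x 4 (positions 10-13)
Total groups: 5

5


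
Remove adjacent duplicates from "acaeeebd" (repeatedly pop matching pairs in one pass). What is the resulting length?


Input: acaeeebd
Stack-based adjacent duplicate removal:
  Read 'a': push. Stack: a
  Read 'c': push. Stack: ac
  Read 'a': push. Stack: aca
  Read 'e': push. Stack: acae
  Read 'e': matches stack top 'e' => pop. Stack: aca
  Read 'e': push. Stack: acae
  Read 'b': push. Stack: acaeb
  Read 'd': push. Stack: acaebd
Final stack: "acaebd" (length 6)

6


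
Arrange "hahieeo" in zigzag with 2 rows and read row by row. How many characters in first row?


Zigzag "hahieeo" into 2 rows:
Placing characters:
  'h' => row 0
  'a' => row 1
  'h' => row 0
  'i' => row 1
  'e' => row 0
  'e' => row 1
  'o' => row 0
Rows:
  Row 0: "hheo"
  Row 1: "aie"
First row length: 4

4


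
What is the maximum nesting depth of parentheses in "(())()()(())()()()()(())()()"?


Input: "(())()()(())()()()()(())()()"
Tracking depth:
  Position 0 '(': depth becomes 1
  Position 1 '(': depth becomes 2
  Position 2 ')': depth becomes 1
  Position 3 ')': depth becomes 0
  Position 4 '(': depth becomes 1
  Position 5 ')': depth becomes 0
  Position 6 '(': depth becomes 1
  Position 7 ')': depth becomes 0
  Position 8 '(': depth becomes 1
  Position 9 '(': depth becomes 2
  Position 10 ')': depth becomes 1
  Position 11 ')': depth becomes 0
  Position 12 '(': depth becomes 1
  Position 13 ')': depth becomes 0
  Position 14 '(': depth becomes 1
  Position 15 ')': depth becomes 0
  Position 16 '(': depth becomes 1
  Position 17 ')': depth becomes 0
  Position 18 '(': depth becomes 1
  Position 19 ')': depth becomes 0
  Position 20 '(': depth becomes 1
  Position 21 '(': depth becomes 2
  Position 22 ')': depth becomes 1
  Position 23 ')': depth becomes 0
  Position 24 '(': depth becomes 1
  Position 25 ')': depth becomes 0
  Position 26 '(': depth becomes 1
  Position 27 ')': depth becomes 0
Maximum depth reached: 2

2


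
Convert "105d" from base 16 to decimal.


Input: "105d" in base 16
Positional expansion:
  Digit '1' (value 1) x 16^3 = 4096
  Digit '0' (value 0) x 16^2 = 0
  Digit '5' (value 5) x 16^1 = 80
  Digit 'd' (value 13) x 16^0 = 13
Sum = 4189

4189


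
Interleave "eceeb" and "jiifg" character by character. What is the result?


Interleaving "eceeb" and "jiifg":
  Position 0: 'e' from first, 'j' from second => "ej"
  Position 1: 'c' from first, 'i' from second => "ci"
  Position 2: 'e' from first, 'i' from second => "ei"
  Position 3: 'e' from first, 'f' from second => "ef"
  Position 4: 'b' from first, 'g' from second => "bg"
Result: ejcieiefbg

ejcieiefbg


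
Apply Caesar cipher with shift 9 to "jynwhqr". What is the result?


Caesar cipher: shift "jynwhqr" by 9
  'j' (pos 9) + 9 = pos 18 = 's'
  'y' (pos 24) + 9 = pos 7 = 'h'
  'n' (pos 13) + 9 = pos 22 = 'w'
  'w' (pos 22) + 9 = pos 5 = 'f'
  'h' (pos 7) + 9 = pos 16 = 'q'
  'q' (pos 16) + 9 = pos 25 = 'z'
  'r' (pos 17) + 9 = pos 0 = 'a'
Result: shwfqza

shwfqza


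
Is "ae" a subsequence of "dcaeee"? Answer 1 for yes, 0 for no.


Check if "ae" is a subsequence of "dcaeee"
Greedy scan:
  Position 0 ('d'): no match needed
  Position 1 ('c'): no match needed
  Position 2 ('a'): matches sub[0] = 'a'
  Position 3 ('e'): matches sub[1] = 'e'
  Position 4 ('e'): no match needed
  Position 5 ('e'): no match needed
All 2 characters matched => is a subsequence

1


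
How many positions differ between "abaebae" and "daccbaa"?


Comparing "abaebae" and "daccbaa" position by position:
  Position 0: 'a' vs 'd' => DIFFER
  Position 1: 'b' vs 'a' => DIFFER
  Position 2: 'a' vs 'c' => DIFFER
  Position 3: 'e' vs 'c' => DIFFER
  Position 4: 'b' vs 'b' => same
  Position 5: 'a' vs 'a' => same
  Position 6: 'e' vs 'a' => DIFFER
Positions that differ: 5

5


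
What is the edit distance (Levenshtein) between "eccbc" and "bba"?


Computing edit distance: "eccbc" -> "bba"
DP table:
           b    b    a
      0    1    2    3
  e   1    1    2    3
  c   2    2    2    3
  c   3    3    3    3
  b   4    3    3    4
  c   5    4    4    4
Edit distance = dp[5][3] = 4

4


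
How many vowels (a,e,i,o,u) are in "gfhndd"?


Input: gfhndd
Checking each character:
  'g' at position 0: consonant
  'f' at position 1: consonant
  'h' at position 2: consonant
  'n' at position 3: consonant
  'd' at position 4: consonant
  'd' at position 5: consonant
Total vowels: 0

0


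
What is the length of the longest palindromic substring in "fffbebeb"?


Input: "fffbebeb"
Checking substrings for palindromes:
  [3:8] "bebeb" (len 5) => palindrome
  [0:3] "fff" (len 3) => palindrome
  [3:6] "beb" (len 3) => palindrome
  [4:7] "ebe" (len 3) => palindrome
  [5:8] "beb" (len 3) => palindrome
  [0:2] "ff" (len 2) => palindrome
Longest palindromic substring: "bebeb" with length 5

5


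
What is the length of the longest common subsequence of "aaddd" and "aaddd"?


LCS of "aaddd" and "aaddd"
DP table:
           a    a    d    d    d
      0    0    0    0    0    0
  a   0    1    1    1    1    1
  a   0    1    2    2    2    2
  d   0    1    2    3    3    3
  d   0    1    2    3    4    4
  d   0    1    2    3    4    5
LCS length = dp[5][5] = 5

5


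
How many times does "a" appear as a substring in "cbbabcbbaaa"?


Searching for "a" in "cbbabcbbaaa"
Scanning each position:
  Position 0: "c" => no
  Position 1: "b" => no
  Position 2: "b" => no
  Position 3: "a" => MATCH
  Position 4: "b" => no
  Position 5: "c" => no
  Position 6: "b" => no
  Position 7: "b" => no
  Position 8: "a" => MATCH
  Position 9: "a" => MATCH
  Position 10: "a" => MATCH
Total occurrences: 4

4


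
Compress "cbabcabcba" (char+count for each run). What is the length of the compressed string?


Input: cbabcabcba
Runs:
  'c' x 1 => "c1"
  'b' x 1 => "b1"
  'a' x 1 => "a1"
  'b' x 1 => "b1"
  'c' x 1 => "c1"
  'a' x 1 => "a1"
  'b' x 1 => "b1"
  'c' x 1 => "c1"
  'b' x 1 => "b1"
  'a' x 1 => "a1"
Compressed: "c1b1a1b1c1a1b1c1b1a1"
Compressed length: 20

20


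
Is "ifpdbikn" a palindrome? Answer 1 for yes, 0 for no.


Input: ifpdbikn
Reversed: nkibdpfi
  Compare pos 0 ('i') with pos 7 ('n'): MISMATCH
  Compare pos 1 ('f') with pos 6 ('k'): MISMATCH
  Compare pos 2 ('p') with pos 5 ('i'): MISMATCH
  Compare pos 3 ('d') with pos 4 ('b'): MISMATCH
Result: not a palindrome

0


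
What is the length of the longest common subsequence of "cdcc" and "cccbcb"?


LCS of "cdcc" and "cccbcb"
DP table:
           c    c    c    b    c    b
      0    0    0    0    0    0    0
  c   0    1    1    1    1    1    1
  d   0    1    1    1    1    1    1
  c   0    1    2    2    2    2    2
  c   0    1    2    3    3    3    3
LCS length = dp[4][6] = 3

3


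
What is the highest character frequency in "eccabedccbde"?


Input: eccabedccbde
Character counts:
  'a': 1
  'b': 2
  'c': 4
  'd': 2
  'e': 3
Maximum frequency: 4

4


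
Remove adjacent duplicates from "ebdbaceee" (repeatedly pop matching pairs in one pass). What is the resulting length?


Input: ebdbaceee
Stack-based adjacent duplicate removal:
  Read 'e': push. Stack: e
  Read 'b': push. Stack: eb
  Read 'd': push. Stack: ebd
  Read 'b': push. Stack: ebdb
  Read 'a': push. Stack: ebdba
  Read 'c': push. Stack: ebdbac
  Read 'e': push. Stack: ebdbace
  Read 'e': matches stack top 'e' => pop. Stack: ebdbac
  Read 'e': push. Stack: ebdbace
Final stack: "ebdbace" (length 7)

7


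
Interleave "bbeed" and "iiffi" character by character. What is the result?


Interleaving "bbeed" and "iiffi":
  Position 0: 'b' from first, 'i' from second => "bi"
  Position 1: 'b' from first, 'i' from second => "bi"
  Position 2: 'e' from first, 'f' from second => "ef"
  Position 3: 'e' from first, 'f' from second => "ef"
  Position 4: 'd' from first, 'i' from second => "di"
Result: bibiefefdi

bibiefefdi


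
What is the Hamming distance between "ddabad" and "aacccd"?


Comparing "ddabad" and "aacccd" position by position:
  Position 0: 'd' vs 'a' => differ
  Position 1: 'd' vs 'a' => differ
  Position 2: 'a' vs 'c' => differ
  Position 3: 'b' vs 'c' => differ
  Position 4: 'a' vs 'c' => differ
  Position 5: 'd' vs 'd' => same
Total differences (Hamming distance): 5

5


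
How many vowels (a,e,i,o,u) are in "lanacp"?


Input: lanacp
Checking each character:
  'l' at position 0: consonant
  'a' at position 1: vowel (running total: 1)
  'n' at position 2: consonant
  'a' at position 3: vowel (running total: 2)
  'c' at position 4: consonant
  'p' at position 5: consonant
Total vowels: 2

2


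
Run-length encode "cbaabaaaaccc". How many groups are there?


Input: cbaabaaaaccc
Scanning for consecutive runs:
  Group 1: 'c' x 1 (positions 0-0)
  Group 2: 'b' x 1 (positions 1-1)
  Group 3: 'a' x 2 (positions 2-3)
  Group 4: 'b' x 1 (positions 4-4)
  Group 5: 'a' x 4 (positions 5-8)
  Group 6: 'c' x 3 (positions 9-11)
Total groups: 6

6


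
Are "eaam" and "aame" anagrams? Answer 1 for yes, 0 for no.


Strings: "eaam", "aame"
Sorted first:  aaem
Sorted second: aaem
Sorted forms match => anagrams

1


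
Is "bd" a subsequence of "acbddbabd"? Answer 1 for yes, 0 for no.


Check if "bd" is a subsequence of "acbddbabd"
Greedy scan:
  Position 0 ('a'): no match needed
  Position 1 ('c'): no match needed
  Position 2 ('b'): matches sub[0] = 'b'
  Position 3 ('d'): matches sub[1] = 'd'
  Position 4 ('d'): no match needed
  Position 5 ('b'): no match needed
  Position 6 ('a'): no match needed
  Position 7 ('b'): no match needed
  Position 8 ('d'): no match needed
All 2 characters matched => is a subsequence

1


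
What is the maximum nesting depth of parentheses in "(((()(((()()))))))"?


Input: "(((()(((()()))))))"
Tracking depth:
  Position 0 '(': depth becomes 1
  Position 1 '(': depth becomes 2
  Position 2 '(': depth becomes 3
  Position 3 '(': depth becomes 4
  Position 4 ')': depth becomes 3
  Position 5 '(': depth becomes 4
  Position 6 '(': depth becomes 5
  Position 7 '(': depth becomes 6
  Position 8 '(': depth becomes 7
  Position 9 ')': depth becomes 6
  Position 10 '(': depth becomes 7
  Position 11 ')': depth becomes 6
  Position 12 ')': depth becomes 5
  Position 13 ')': depth becomes 4
  Position 14 ')': depth becomes 3
  Position 15 ')': depth becomes 2
  Position 16 ')': depth becomes 1
  Position 17 ')': depth becomes 0
Maximum depth reached: 7

7


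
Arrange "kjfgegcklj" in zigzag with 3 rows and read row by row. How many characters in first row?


Zigzag "kjfgegcklj" into 3 rows:
Placing characters:
  'k' => row 0
  'j' => row 1
  'f' => row 2
  'g' => row 1
  'e' => row 0
  'g' => row 1
  'c' => row 2
  'k' => row 1
  'l' => row 0
  'j' => row 1
Rows:
  Row 0: "kel"
  Row 1: "jggkj"
  Row 2: "fc"
First row length: 3

3


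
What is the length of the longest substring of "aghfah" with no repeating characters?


Input: "aghfah"
Sliding window (track last position of each char):
  Position 0 ('a'): window [0,0] length 1 -- new best
  Position 1 ('g'): window [0,1] length 2 -- new best
  Position 2 ('h'): window [0,2] length 3 -- new best
  Position 3 ('f'): window [0,3] length 4 -- new best
  Position 4 ('a'): repeat (last at 0), move window start to 1
  Position 4 ('a'): window [1,4] length 4
  Position 5 ('h'): repeat (last at 2), move window start to 3
  Position 5 ('h'): window [3,5] length 3
Longest substring with no repeats: "aghf" with length 4

4


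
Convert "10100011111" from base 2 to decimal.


Input: "10100011111" in base 2
Positional expansion:
  Digit '1' (value 1) x 2^10 = 1024
  Digit '0' (value 0) x 2^9 = 0
  Digit '1' (value 1) x 2^8 = 256
  Digit '0' (value 0) x 2^7 = 0
  Digit '0' (value 0) x 2^6 = 0
  Digit '0' (value 0) x 2^5 = 0
  Digit '1' (value 1) x 2^4 = 16
  Digit '1' (value 1) x 2^3 = 8
  Digit '1' (value 1) x 2^2 = 4
  Digit '1' (value 1) x 2^1 = 2
  Digit '1' (value 1) x 2^0 = 1
Sum = 1311

1311


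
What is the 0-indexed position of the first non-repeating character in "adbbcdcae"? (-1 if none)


Input: adbbcdcae
Character frequencies:
  'a': 2
  'b': 2
  'c': 2
  'd': 2
  'e': 1
Scanning left to right for freq == 1:
  Position 0 ('a'): freq=2, skip
  Position 1 ('d'): freq=2, skip
  Position 2 ('b'): freq=2, skip
  Position 3 ('b'): freq=2, skip
  Position 4 ('c'): freq=2, skip
  Position 5 ('d'): freq=2, skip
  Position 6 ('c'): freq=2, skip
  Position 7 ('a'): freq=2, skip
  Position 8 ('e'): unique! => answer = 8

8


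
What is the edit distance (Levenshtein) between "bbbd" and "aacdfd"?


Computing edit distance: "bbbd" -> "aacdfd"
DP table:
           a    a    c    d    f    d
      0    1    2    3    4    5    6
  b   1    1    2    3    4    5    6
  b   2    2    2    3    4    5    6
  b   3    3    3    3    4    5    6
  d   4    4    4    4    3    4    5
Edit distance = dp[4][6] = 5

5


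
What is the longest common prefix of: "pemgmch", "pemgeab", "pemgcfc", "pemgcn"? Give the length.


Words: pemgmch, pemgeab, pemgcfc, pemgcn
  Position 0: all 'p' => match
  Position 1: all 'e' => match
  Position 2: all 'm' => match
  Position 3: all 'g' => match
  Position 4: ('m', 'e', 'c', 'c') => mismatch, stop
LCP = "pemg" (length 4)

4


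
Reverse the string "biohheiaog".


Input: biohheiaog
Reading characters right to left:
  Position 9: 'g'
  Position 8: 'o'
  Position 7: 'a'
  Position 6: 'i'
  Position 5: 'e'
  Position 4: 'h'
  Position 3: 'h'
  Position 2: 'o'
  Position 1: 'i'
  Position 0: 'b'
Reversed: goaiehhoib

goaiehhoib


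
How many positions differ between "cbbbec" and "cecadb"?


Comparing "cbbbec" and "cecadb" position by position:
  Position 0: 'c' vs 'c' => same
  Position 1: 'b' vs 'e' => DIFFER
  Position 2: 'b' vs 'c' => DIFFER
  Position 3: 'b' vs 'a' => DIFFER
  Position 4: 'e' vs 'd' => DIFFER
  Position 5: 'c' vs 'b' => DIFFER
Positions that differ: 5

5


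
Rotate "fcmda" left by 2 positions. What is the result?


Input: "fcmda", rotate left by 2
First 2 characters: "fc"
Remaining characters: "mda"
Concatenate remaining + first: "mda" + "fc" = "mdafc"

mdafc


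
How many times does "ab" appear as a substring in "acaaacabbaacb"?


Searching for "ab" in "acaaacabbaacb"
Scanning each position:
  Position 0: "ac" => no
  Position 1: "ca" => no
  Position 2: "aa" => no
  Position 3: "aa" => no
  Position 4: "ac" => no
  Position 5: "ca" => no
  Position 6: "ab" => MATCH
  Position 7: "bb" => no
  Position 8: "ba" => no
  Position 9: "aa" => no
  Position 10: "ac" => no
  Position 11: "cb" => no
Total occurrences: 1

1


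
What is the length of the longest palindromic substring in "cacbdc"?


Input: "cacbdc"
Checking substrings for palindromes:
  [0:3] "cac" (len 3) => palindrome
Longest palindromic substring: "cac" with length 3

3


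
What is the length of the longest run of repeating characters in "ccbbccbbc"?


Input: "ccbbccbbc"
Scanning for longest run:
  Position 1 ('c'): continues run of 'c', length=2
  Position 2 ('b'): new char, reset run to 1
  Position 3 ('b'): continues run of 'b', length=2
  Position 4 ('c'): new char, reset run to 1
  Position 5 ('c'): continues run of 'c', length=2
  Position 6 ('b'): new char, reset run to 1
  Position 7 ('b'): continues run of 'b', length=2
  Position 8 ('c'): new char, reset run to 1
Longest run: 'c' with length 2

2


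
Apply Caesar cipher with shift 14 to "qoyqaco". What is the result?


Caesar cipher: shift "qoyqaco" by 14
  'q' (pos 16) + 14 = pos 4 = 'e'
  'o' (pos 14) + 14 = pos 2 = 'c'
  'y' (pos 24) + 14 = pos 12 = 'm'
  'q' (pos 16) + 14 = pos 4 = 'e'
  'a' (pos 0) + 14 = pos 14 = 'o'
  'c' (pos 2) + 14 = pos 16 = 'q'
  'o' (pos 14) + 14 = pos 2 = 'c'
Result: ecmeoqc

ecmeoqc


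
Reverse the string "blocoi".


Input: blocoi
Reading characters right to left:
  Position 5: 'i'
  Position 4: 'o'
  Position 3: 'c'
  Position 2: 'o'
  Position 1: 'l'
  Position 0: 'b'
Reversed: iocolb

iocolb


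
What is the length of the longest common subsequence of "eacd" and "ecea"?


LCS of "eacd" and "ecea"
DP table:
           e    c    e    a
      0    0    0    0    0
  e   0    1    1    1    1
  a   0    1    1    1    2
  c   0    1    2    2    2
  d   0    1    2    2    2
LCS length = dp[4][4] = 2

2
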